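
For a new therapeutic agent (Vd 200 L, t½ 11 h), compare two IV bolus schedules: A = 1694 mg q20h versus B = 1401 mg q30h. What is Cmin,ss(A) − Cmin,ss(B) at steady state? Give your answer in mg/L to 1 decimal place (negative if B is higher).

2.1 mg/L

Regimen A: f = (1/2)^(20/11) ≈ 0.2836; Cmin,ss = (1694/200)·f/(1−f) ≈ 3.353 mg/L.
Regimen B: f = (1/2)^(30/11) ≈ 0.1510; Cmin,ss = (1401/200)·f/(1−f) ≈ 1.246 mg/L.
Difference ≈ 3.353 − 1.246 ≈ 2.107 mg/L.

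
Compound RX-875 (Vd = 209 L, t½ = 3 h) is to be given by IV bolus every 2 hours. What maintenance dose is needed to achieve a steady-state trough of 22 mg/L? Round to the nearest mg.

2701 mg

τ/t½ = 2/3 ≈ 0.66667, so f = (1/2)^(2/3) ≈ 0.629961.
Cmin,ss = (D/Vd)·f/(1−f), so D = Cmin,ss·Vd·(1−f)/f.
D = 22 × 209 × (1−f)/f ≈ 22 × 209 × 0.58740 ≈ 2700.87 mg.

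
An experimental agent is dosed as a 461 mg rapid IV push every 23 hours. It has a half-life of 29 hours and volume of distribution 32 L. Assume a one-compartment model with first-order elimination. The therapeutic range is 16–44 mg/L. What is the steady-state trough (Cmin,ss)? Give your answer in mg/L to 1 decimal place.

19.7 mg/L

τ/t½ = 23/29 ≈ 0.7931, so fraction remaining f = (1/2)^(23/29) ≈ 0.5771.
Accumulation ratio R = 1/(1 − f) ≈ 1/0.4229 ≈ 2.3646.
Each bolus raises the concentration by D/Vd = 461/32 ≈ 14.406 mg/L.
Cmax,ss = C₀/(1 − f) ≈ 14.406/0.4229 ≈ 34.065 mg/L.
One interval later, Cmin,ss = Cmax,ss·e^(−kτ) ≈ 34.065 × 0.5771 ≈ 19.659 mg/L.
Trough 19.7 mg/L vs MEC 16 mg/L: adequate.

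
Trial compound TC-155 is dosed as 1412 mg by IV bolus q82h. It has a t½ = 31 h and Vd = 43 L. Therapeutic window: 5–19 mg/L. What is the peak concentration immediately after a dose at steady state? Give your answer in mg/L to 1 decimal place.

τ/t½ = 82/31 ≈ 2.6452, so fraction remaining f = (1/2)^(82/31) ≈ 0.1599.
At steady state, accumulation factor R = 1/(1 − e^(−kτ)) ≈ 1.1903.
Single-dose peak C₀ = D/Vd = 1412/43 ≈ 32.837 mg/L.
Steady-state peak Cmax,ss = C₀·R ≈ 32.837 × 1.1903 ≈ 39.086 mg/L.
Peak 39.1 mg/L vs MTC 19 mg/L: exceeds toxic threshold.

39.1 mg/L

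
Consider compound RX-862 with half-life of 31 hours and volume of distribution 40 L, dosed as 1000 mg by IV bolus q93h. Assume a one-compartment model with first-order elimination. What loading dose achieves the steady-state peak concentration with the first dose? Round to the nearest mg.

1143 mg

f = (1/2)^(93/31) ≈ 0.125000; accumulation ratio R = 1/(1−f) ≈ 1.14286.
Loading dose to hit Cmax,ss on first dose: D_load = D_maint·R ≈ 1000 × 1.14286 ≈ 1142.86 mg.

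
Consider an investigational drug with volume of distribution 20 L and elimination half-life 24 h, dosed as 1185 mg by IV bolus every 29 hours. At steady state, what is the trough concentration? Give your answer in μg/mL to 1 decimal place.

Over one 29-h interval, 29/24 ≈ 1.2083 half-lives elapse, leaving f ≈ 0.4328 of each dose.
At steady state, accumulation factor R = 1/(1 − e^(−kτ)) ≈ 1.7630.
Each bolus raises the concentration by D/Vd = 1185/20 ≈ 59.250 μg/mL.
Cmax,ss = C₀/(1 − f) ≈ 59.250/0.5672 ≈ 104.461 μg/mL.
One interval later, Cmin,ss = Cmax,ss·e^(−kτ) ≈ 104.461 × 0.4328 ≈ 45.211 μg/mL.

45.2 μg/mL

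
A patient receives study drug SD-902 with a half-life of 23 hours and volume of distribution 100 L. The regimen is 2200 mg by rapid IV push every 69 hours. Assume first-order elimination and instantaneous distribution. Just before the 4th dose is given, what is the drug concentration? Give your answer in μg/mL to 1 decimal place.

f = (1/2)^(τ/t½) = (1/2)^(69/23) ≈ 0.1250.
C₀ = D/Vd = 2200/100 ≈ 22.000 μg/mL.
Before the 4th dose, 3 doses have been given. Superposition: Cmin = C₀·(f + f² + … + f^3).
≈ 22.000 × (0.1250 + 0.0156 + 0.0020) ≈ 22.000 × 0.1426 ≈ 3.137 μg/mL.

3.1 μg/mL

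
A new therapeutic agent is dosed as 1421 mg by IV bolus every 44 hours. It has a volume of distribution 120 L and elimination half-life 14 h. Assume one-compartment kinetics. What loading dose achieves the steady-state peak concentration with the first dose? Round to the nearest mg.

1602 mg

f = (1/2)^(44/14) ≈ 0.113215; accumulation ratio R = 1/(1−f) ≈ 1.12767.
Loading dose to hit Cmax,ss on first dose: D_load = D_maint·R ≈ 1421 × 1.12767 ≈ 1602.42 mg.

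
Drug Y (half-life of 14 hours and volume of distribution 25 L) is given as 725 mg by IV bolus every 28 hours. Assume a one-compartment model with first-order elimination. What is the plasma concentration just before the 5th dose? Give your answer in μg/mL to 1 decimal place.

9.6 μg/mL

f = (1/2)^(τ/t½) = (1/2)^(28/14) ≈ 0.2500.
C₀ = D/Vd = 725/25 ≈ 29.000 μg/mL.
Before the 5th dose, 4 doses have been given. Superposition: Cmin = C₀·(f + f² + … + f^4).
≈ 29.000 × (0.2500 + 0.0625 + 0.0156 + 0.0039) ≈ 29.000 × 0.3320 ≈ 9.628 μg/mL.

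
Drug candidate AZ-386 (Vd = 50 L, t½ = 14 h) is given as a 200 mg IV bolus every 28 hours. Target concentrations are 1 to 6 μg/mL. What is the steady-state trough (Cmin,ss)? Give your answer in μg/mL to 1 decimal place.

1.3 μg/mL

τ = 28 h = 2 half-lives, so f = (1/2)^2 = 0.25.
Accumulation ratio R = 1/(1 − f) = 1/0.75 = 4/3.
Single-dose peak C₀ = D/Vd = 200/50 = 4 μg/mL.
Steady-state peak Cmax,ss = C₀·R = 4 × 4/3 ≈ 5.333 μg/mL.
Steady-state trough Cmin,ss = Cmax,ss·f ≈ 5.333 × 0.25 ≈ 1.333 μg/mL.
Trough 1.3 μg/mL vs MEC 1 μg/mL: adequate.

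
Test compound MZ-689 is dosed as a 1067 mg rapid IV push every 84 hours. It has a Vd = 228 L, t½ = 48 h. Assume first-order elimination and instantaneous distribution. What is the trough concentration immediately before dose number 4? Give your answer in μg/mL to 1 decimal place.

1.9 μg/mL

f = (1/2)^(τ/t½) = (1/2)^(84/48) ≈ 0.2973.
C₀ = D/Vd = 1067/228 ≈ 4.680 μg/mL.
Before the 4th dose, 3 doses have been given. Superposition: Cmin = C₀·(f + f² + … + f^3).
≈ 4.680 × (0.2973 + 0.0884 + 0.0263) ≈ 4.680 × 0.4120 ≈ 1.928 μg/mL.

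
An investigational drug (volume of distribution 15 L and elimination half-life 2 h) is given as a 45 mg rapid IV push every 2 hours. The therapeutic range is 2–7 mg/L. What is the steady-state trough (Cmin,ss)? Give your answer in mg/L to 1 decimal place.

3.0 mg/L

τ = 2 h = 1 half-life, so f = (1/2)^1 = 0.5.
At steady state, R = 1/(1 − 0.5) = 2/1.
Single-dose peak C₀ = D/Vd = 45/15 = 3 mg/L.
Steady-state peak Cmax,ss = C₀·R = 3 × 2/1 ≈ 6.000 mg/L.
Steady-state trough Cmin,ss = Cmax,ss·f ≈ 6.000 × 0.5 ≈ 3.000 mg/L.
Trough 3.0 mg/L vs MEC 2 mg/L: adequate.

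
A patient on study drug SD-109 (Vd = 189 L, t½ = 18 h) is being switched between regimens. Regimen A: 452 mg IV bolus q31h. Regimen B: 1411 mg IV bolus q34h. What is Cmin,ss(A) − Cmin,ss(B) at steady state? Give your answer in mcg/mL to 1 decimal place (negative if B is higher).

-1.7 mcg/mL

Regimen A: f = (1/2)^(31/18) ≈ 0.3031; Cmin,ss = (452/189)·f/(1−f) ≈ 1.040 mcg/mL.
Regimen B: f = (1/2)^(34/18) ≈ 0.2700; Cmin,ss = (1411/189)·f/(1−f) ≈ 2.761 mcg/mL.
Difference ≈ 1.040 − 2.761 ≈ -1.721 mcg/mL.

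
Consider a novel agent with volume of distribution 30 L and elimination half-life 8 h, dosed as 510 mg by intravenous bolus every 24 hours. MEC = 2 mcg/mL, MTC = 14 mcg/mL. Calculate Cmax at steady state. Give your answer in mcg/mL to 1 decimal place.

The dosing interval is 3 half-lives, so f = 2^(−3) = 0.125.
At steady state, R = 1/(1 − 0.125) = 8/7.
Single-dose peak C₀ = D/Vd = 510/30 = 17 mcg/mL.
Steady-state peak Cmax,ss = C₀·R = 17 × 8/7 ≈ 19.429 mcg/mL.
Peak 19.4 mcg/mL vs MTC 14 mcg/mL: exceeds toxic threshold.

19.4 mcg/mL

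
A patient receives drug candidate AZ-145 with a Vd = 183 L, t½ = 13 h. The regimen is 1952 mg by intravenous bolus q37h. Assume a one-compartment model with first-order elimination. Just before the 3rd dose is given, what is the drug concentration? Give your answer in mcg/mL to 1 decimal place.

1.7 mcg/mL

f = (1/2)^(τ/t½) = (1/2)^(37/13) ≈ 0.1391.
C₀ = D/Vd = 1952/183 ≈ 10.667 mcg/mL.
Before the 3rd dose, 2 doses have been given. Superposition: Cmin = C₀·(f + f²).
≈ 10.667 × (0.1391 + 0.0193) ≈ 10.667 × 0.1584 ≈ 1.690 mcg/mL.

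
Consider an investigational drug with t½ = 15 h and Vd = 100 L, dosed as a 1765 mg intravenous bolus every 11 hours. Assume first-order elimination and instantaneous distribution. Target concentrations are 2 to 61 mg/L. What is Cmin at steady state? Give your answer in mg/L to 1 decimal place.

26.6 mg/L

τ/t½ = 11/15 ≈ 0.73333, so fraction remaining f = (1/2)^(11/15) ≈ 0.6015.
Each bolus raises the concentration by D/Vd = 1765/100 ≈ 17.650 mg/L.
Steady-state trough Cmin,ss = C₀·f/(1−f) ≈ 17.650 × 0.6015/0.3985 ≈ 26.641 mg/L.
Trough 26.6 mg/L vs MEC 2 mg/L: adequate.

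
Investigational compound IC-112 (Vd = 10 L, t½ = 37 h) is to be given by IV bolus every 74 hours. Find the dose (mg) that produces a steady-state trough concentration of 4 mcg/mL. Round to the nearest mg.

120 mg

τ/t½ = 74/37 ≈ 2, so f = (1/2)^(74/37) ≈ 0.250000.
Cmin,ss = (D/Vd)·f/(1−f), so D = Cmin,ss·Vd·(1−f)/f.
D = 4 × 10 × (1−f)/f ≈ 4 × 10 × 3.00000 ≈ 120.00 mg.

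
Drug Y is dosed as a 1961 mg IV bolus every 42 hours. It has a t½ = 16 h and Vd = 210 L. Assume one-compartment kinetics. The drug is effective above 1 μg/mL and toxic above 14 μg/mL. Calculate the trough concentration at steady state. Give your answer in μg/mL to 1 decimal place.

1.8 μg/mL

k = ln2/t½ = ln2/16 ≈ 0.043322 h⁻¹; fraction remaining f = e^(−kτ) = e^(−0.043322×42) ≈ 0.1621.
Single-dose peak C₀ = D/Vd = 1961/210 ≈ 9.338 μg/mL.
Steady-state trough Cmin,ss = C₀·f/(1−f) ≈ 9.338 × 0.1621/0.8379 ≈ 1.807 μg/mL.
Trough 1.8 μg/mL vs MEC 1 μg/mL: adequate.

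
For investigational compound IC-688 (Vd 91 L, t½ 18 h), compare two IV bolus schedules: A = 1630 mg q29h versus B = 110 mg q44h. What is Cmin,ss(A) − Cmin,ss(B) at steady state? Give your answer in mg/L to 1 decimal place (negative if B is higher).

8.4 mg/L

Regimen A: f = (1/2)^(29/18) ≈ 0.3273; Cmin,ss = (1630/91)·f/(1−f) ≈ 8.715 mg/L.
Regimen B: f = (1/2)^(44/18) ≈ 0.1837; Cmin,ss = (110/91)·f/(1−f) ≈ 0.272 mg/L.
Difference ≈ 8.715 − 0.272 ≈ 8.443 mg/L.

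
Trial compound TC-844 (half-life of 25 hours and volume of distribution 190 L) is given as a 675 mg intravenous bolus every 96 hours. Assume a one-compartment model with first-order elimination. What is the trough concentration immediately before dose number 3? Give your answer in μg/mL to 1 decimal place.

f = (1/2)^(τ/t½) = (1/2)^(96/25) ≈ 0.0698.
C₀ = D/Vd = 675/190 ≈ 3.553 μg/mL.
Before the 3rd dose, 2 doses have been given. Superposition: Cmin = C₀·(f + f²).
≈ 3.553 × (0.0698 + 0.0049) ≈ 3.553 × 0.0747 ≈ 0.265 μg/mL.

0.3 μg/mL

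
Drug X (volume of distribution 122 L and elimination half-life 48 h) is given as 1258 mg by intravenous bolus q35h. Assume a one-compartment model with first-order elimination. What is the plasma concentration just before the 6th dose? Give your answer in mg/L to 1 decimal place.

14.4 mg/L

f = (1/2)^(τ/t½) = (1/2)^(35/48) ≈ 0.6033.
C₀ = D/Vd = 1258/122 ≈ 10.311 mg/L.
Before the 6th dose, 5 doses have been given. Superposition: Cmin = C₀·(f + f² + … + f^5).
≈ 10.311 × (0.6033 + 0.3640 + 0.2196 + 0.1325 + 0.0799) ≈ 10.311 × 1.3993 ≈ 14.428 mg/L.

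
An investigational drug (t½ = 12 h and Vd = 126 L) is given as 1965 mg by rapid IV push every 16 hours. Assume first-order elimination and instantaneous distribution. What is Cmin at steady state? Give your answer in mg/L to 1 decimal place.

10.3 mg/L

Over one 16-h interval, 16/12 ≈ 1.3333 half-lives elapse, leaving f ≈ 0.3969 of each dose.
Accumulation ratio R = 1/(1 − f) ≈ 1/0.6031 ≈ 1.6581.
Each bolus raises the concentration by D/Vd = 1965/126 ≈ 15.595 mg/L.
Cmax,ss = C₀/(1 − f) ≈ 15.595/0.6031 ≈ 25.858 mg/L.
Steady-state trough Cmin,ss = Cmax,ss·f ≈ 25.858 × 0.3969 ≈ 10.263 mg/L.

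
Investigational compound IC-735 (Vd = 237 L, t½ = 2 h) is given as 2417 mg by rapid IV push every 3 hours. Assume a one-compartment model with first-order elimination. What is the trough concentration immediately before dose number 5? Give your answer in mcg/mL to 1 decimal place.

f = (1/2)^(τ/t½) = (1/2)^(3/2) ≈ 0.3536.
C₀ = D/Vd = 2417/237 ≈ 10.198 mcg/mL.
Before the 5th dose, 4 doses have been given. Superposition: Cmin = C₀·(f + f² + … + f^4).
≈ 10.198 × (0.3536 + 0.1250 + 0.0442 + 0.0156) ≈ 10.198 × 0.5384 ≈ 5.491 mcg/mL.

5.5 mcg/mL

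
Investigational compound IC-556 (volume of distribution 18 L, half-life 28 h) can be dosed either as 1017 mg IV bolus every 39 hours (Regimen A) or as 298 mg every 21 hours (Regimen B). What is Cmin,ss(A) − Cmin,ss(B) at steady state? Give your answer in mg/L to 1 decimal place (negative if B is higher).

10.5 mg/L

Regimen A: f = (1/2)^(39/28) ≈ 0.3808; Cmin,ss = (1017/18)·f/(1−f) ≈ 34.747 mg/L.
Regimen B: f = (1/2)^(21/28) ≈ 0.5946; Cmin,ss = (298/18)·f/(1−f) ≈ 24.282 mg/L.
Difference ≈ 34.747 − 24.282 ≈ 10.465 mg/L.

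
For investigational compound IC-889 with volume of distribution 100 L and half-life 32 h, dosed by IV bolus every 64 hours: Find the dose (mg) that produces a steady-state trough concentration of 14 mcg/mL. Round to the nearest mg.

τ/t½ = 64/32 ≈ 2, so f = (1/2)^(64/32) ≈ 0.250000.
Cmin,ss = (D/Vd)·f/(1−f), so D = Cmin,ss·Vd·(1−f)/f.
D = 14 × 100 × (1−f)/f ≈ 14 × 100 × 3.00000 ≈ 4200.00 mg.

4200 mg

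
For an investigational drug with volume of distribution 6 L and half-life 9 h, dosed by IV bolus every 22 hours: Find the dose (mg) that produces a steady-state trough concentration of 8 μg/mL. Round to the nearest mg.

213 mg

τ/t½ = 22/9 ≈ 2.4444, so f = (1/2)^(22/9) ≈ 0.183717.
Cmin,ss = (D/Vd)·f/(1−f), so D = Cmin,ss·Vd·(1−f)/f.
D = 8 × 6 × (1−f)/f ≈ 8 × 6 × 4.44315 ≈ 213.27 mg.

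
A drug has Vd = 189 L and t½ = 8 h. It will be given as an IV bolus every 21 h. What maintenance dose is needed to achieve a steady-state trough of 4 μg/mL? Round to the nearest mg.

τ/t½ = 21/8 ≈ 2.625, so f = (1/2)^(21/8) ≈ 0.162105.
Cmin,ss = (D/Vd)·f/(1−f), so D = Cmin,ss·Vd·(1−f)/f.
D = 4 × 189 × (1−f)/f ≈ 4 × 189 × 5.16884 ≈ 3907.64 mg.

3908 mg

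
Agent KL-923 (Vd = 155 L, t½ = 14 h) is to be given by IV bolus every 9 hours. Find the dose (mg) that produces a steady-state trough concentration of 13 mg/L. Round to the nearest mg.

τ/t½ = 9/14 ≈ 0.64286, so f = (1/2)^(9/14) ≈ 0.640443.
Cmin,ss = (D/Vd)·f/(1−f), so D = Cmin,ss·Vd·(1−f)/f.
D = 13 × 155 × (1−f)/f ≈ 13 × 155 × 0.56142 ≈ 1131.26 mg.

1131 mg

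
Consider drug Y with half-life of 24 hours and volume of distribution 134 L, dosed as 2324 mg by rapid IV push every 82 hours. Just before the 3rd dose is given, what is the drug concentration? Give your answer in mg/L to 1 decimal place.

1.8 mg/L

f = (1/2)^(τ/t½) = (1/2)^(82/24) ≈ 0.0936.
C₀ = D/Vd = 2324/134 ≈ 17.343 mg/L.
Before the 3rd dose, 2 doses have been given. Superposition: Cmin = C₀·(f + f²).
≈ 17.343 × (0.0936 + 0.0088) ≈ 17.343 × 0.1024 ≈ 1.776 mg/L.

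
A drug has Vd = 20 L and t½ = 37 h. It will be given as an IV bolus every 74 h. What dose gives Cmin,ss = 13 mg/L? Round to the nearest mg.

780 mg

τ/t½ = 74/37 ≈ 2, so f = (1/2)^(74/37) ≈ 0.250000.
Cmin,ss = (D/Vd)·f/(1−f), so D = Cmin,ss·Vd·(1−f)/f.
D = 13 × 20 × (1−f)/f ≈ 13 × 20 × 3.00000 ≈ 780.00 mg.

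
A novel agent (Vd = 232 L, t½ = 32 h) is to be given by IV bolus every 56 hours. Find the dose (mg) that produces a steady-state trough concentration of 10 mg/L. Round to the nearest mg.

5484 mg

τ/t½ = 56/32 ≈ 1.75, so f = (1/2)^(56/32) ≈ 0.297302.
Cmin,ss = (D/Vd)·f/(1−f), so D = Cmin,ss·Vd·(1−f)/f.
D = 10 × 232 × (1−f)/f ≈ 10 × 232 × 2.36358 ≈ 5483.51 mg.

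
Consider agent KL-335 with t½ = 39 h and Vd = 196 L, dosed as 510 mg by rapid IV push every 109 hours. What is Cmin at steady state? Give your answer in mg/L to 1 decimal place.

k = ln2/t½ = ln2/39 ≈ 0.017773 h⁻¹; fraction remaining f = e^(−kτ) = e^(−0.017773×109) ≈ 0.1441.
Single-dose peak C₀ = D/Vd = 510/196 ≈ 2.602 mg/L.
Steady-state trough Cmin,ss = C₀·f/(1−f) ≈ 2.602 × 0.1441/0.8559 ≈ 0.438 mg/L.

0.4 mg/L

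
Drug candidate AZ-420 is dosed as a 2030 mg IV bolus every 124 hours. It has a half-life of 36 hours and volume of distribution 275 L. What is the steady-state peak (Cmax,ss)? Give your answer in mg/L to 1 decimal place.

8.1 mg/L

Over one 124-h interval, 124/36 ≈ 3.4444 half-lives elapse, leaving f ≈ 0.0919 of each dose.
Accumulation ratio R = 1/(1 − f) ≈ 1/0.9081 ≈ 1.1012.
Each bolus raises the concentration by D/Vd = 2030/275 ≈ 7.382 mg/L.
Steady-state peak Cmax,ss = C₀·R ≈ 7.382 × 1.1012 ≈ 8.129 mg/L.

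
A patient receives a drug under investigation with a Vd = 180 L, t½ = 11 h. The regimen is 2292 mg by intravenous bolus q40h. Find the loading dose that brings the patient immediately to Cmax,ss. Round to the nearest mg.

f = (1/2)^(40/11) ≈ 0.080417; accumulation ratio R = 1/(1−f) ≈ 1.08745.
Loading dose to hit Cmax,ss on first dose: D_load = D_maint·R ≈ 2292 × 1.08745 ≈ 2492.44 mg.

2492 mg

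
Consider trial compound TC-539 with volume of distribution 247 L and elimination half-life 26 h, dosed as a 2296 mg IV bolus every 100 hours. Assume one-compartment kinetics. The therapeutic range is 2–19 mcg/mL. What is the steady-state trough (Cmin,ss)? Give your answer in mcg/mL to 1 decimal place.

τ/t½ = 100/26 ≈ 3.8462, so fraction remaining f = (1/2)^(100/26) ≈ 0.0695.
Single-dose peak C₀ = D/Vd = 2296/247 ≈ 9.296 mcg/mL.
Steady-state trough Cmin,ss = C₀·f/(1−f) ≈ 9.296 × 0.0695/0.9305 ≈ 0.694 mcg/mL.
Trough 0.7 mcg/mL vs MEC 2 mcg/mL: subtherapeutic.

0.7 mcg/mL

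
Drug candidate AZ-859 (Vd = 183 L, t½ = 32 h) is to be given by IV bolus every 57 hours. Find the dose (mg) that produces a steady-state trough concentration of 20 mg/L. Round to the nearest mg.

8920 mg

τ/t½ = 57/32 ≈ 1.7812, so f = (1/2)^(57/32) ≈ 0.290931.
Cmin,ss = (D/Vd)·f/(1−f), so D = Cmin,ss·Vd·(1−f)/f.
D = 20 × 183 × (1−f)/f ≈ 20 × 183 × 2.43724 ≈ 8920.30 mg.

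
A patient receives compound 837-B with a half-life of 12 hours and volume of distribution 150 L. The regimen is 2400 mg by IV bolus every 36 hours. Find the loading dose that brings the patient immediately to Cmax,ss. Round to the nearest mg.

2743 mg

f = (1/2)^(36/12) ≈ 0.125000; accumulation ratio R = 1/(1−f) ≈ 1.14286.
Loading dose to hit Cmax,ss on first dose: D_load = D_maint·R ≈ 2400 × 1.14286 ≈ 2742.86 mg.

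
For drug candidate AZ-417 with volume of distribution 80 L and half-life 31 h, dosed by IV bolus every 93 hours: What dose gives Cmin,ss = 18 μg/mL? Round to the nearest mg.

τ/t½ = 93/31 ≈ 3, so f = (1/2)^(93/31) ≈ 0.125000.
Cmin,ss = (D/Vd)·f/(1−f), so D = Cmin,ss·Vd·(1−f)/f.
D = 18 × 80 × (1−f)/f ≈ 18 × 80 × 7.00000 ≈ 10080.00 mg.

10080 mg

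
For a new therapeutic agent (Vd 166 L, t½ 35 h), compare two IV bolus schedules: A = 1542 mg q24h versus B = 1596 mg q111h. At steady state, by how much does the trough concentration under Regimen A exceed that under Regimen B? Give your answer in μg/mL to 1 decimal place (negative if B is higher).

Regimen A: f = (1/2)^(24/35) ≈ 0.6217; Cmin,ss = (1542/166)·f/(1−f) ≈ 15.266 μg/mL.
Regimen B: f = (1/2)^(111/35) ≈ 0.1110; Cmin,ss = (1596/166)·f/(1−f) ≈ 1.200 μg/mL.
Difference ≈ 15.266 − 1.200 ≈ 14.066 μg/mL.

14.1 μg/mL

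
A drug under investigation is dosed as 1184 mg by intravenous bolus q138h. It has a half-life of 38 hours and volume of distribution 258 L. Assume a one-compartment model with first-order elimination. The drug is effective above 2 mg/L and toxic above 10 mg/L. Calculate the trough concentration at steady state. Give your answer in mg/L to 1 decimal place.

0.4 mg/L

τ/t½ = 138/38 ≈ 3.6316, so fraction remaining f = (1/2)^(138/38) ≈ 0.0807.
At steady state, accumulation factor R = 1/(1 − e^(−kτ)) ≈ 1.0878.
Each bolus raises the concentration by D/Vd = 1184/258 ≈ 4.589 mg/L.
Cmax,ss = C₀/(1 − f) ≈ 4.589/0.9193 ≈ 4.992 mg/L.
Steady-state trough Cmin,ss = Cmax,ss·f ≈ 4.992 × 0.0807 ≈ 0.403 mg/L.
Trough 0.4 mg/L vs MEC 2 mg/L: subtherapeutic.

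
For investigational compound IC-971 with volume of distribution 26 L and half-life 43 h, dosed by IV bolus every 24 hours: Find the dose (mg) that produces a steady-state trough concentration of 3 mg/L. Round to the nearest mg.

37 mg

τ/t½ = 24/43 ≈ 0.55814, so f = (1/2)^(24/43) ≈ 0.679177.
Cmin,ss = (D/Vd)·f/(1−f), so D = Cmin,ss·Vd·(1−f)/f.
D = 3 × 26 × (1−f)/f ≈ 3 × 26 × 0.47237 ≈ 36.84 mg.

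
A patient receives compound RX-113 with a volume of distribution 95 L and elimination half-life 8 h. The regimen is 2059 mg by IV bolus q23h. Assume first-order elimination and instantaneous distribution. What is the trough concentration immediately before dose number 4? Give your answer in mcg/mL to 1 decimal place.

f = (1/2)^(τ/t½) = (1/2)^(23/8) ≈ 0.1363.
C₀ = D/Vd = 2059/95 ≈ 21.674 mcg/mL.
Before the 4th dose, 3 doses have been given. Superposition: Cmin = C₀·(f + f² + … + f^3).
≈ 21.674 × (0.1363 + 0.0186 + 0.0025) ≈ 21.674 × 0.1574 ≈ 3.411 mcg/mL.

3.4 mcg/mL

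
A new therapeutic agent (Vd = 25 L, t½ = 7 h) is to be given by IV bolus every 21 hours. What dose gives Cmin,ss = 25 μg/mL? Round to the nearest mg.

τ/t½ = 21/7 ≈ 3, so f = (1/2)^(21/7) ≈ 0.125000.
Cmin,ss = (D/Vd)·f/(1−f), so D = Cmin,ss·Vd·(1−f)/f.
D = 25 × 25 × (1−f)/f ≈ 25 × 25 × 7.00000 ≈ 4375.00 mg.

4375 mg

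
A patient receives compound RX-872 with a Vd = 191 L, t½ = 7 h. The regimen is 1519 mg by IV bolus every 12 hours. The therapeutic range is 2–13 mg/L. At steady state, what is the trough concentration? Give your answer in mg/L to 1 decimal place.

k = ln2/t½ = ln2/7 ≈ 0.099021 h⁻¹; fraction remaining f = e^(−kτ) = e^(−0.099021×12) ≈ 0.3048.
Single-dose peak C₀ = D/Vd = 1519/191 ≈ 7.953 mg/L.
Steady-state trough Cmin,ss = C₀·f/(1−f) ≈ 7.953 × 0.3048/0.6952 ≈ 3.487 mg/L.
Trough 3.5 mg/L vs MEC 2 mg/L: adequate.

3.5 mg/L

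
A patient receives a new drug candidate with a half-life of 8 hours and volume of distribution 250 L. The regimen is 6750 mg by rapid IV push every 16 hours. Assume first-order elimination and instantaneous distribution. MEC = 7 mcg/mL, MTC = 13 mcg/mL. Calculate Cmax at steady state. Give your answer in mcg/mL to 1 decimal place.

36.0 mcg/mL

τ = 16 h = 2 half-lives, so f = (1/2)^2 = 0.25.
Accumulation ratio R = 1/(1 − f) = 1/0.75 = 4/3.
Single-dose peak C₀ = D/Vd = 6750/250 = 27 mcg/mL.
Steady-state peak Cmax,ss = C₀·R = 27 × 4/3 ≈ 36.000 mcg/mL.
Peak 36.0 mcg/mL vs MTC 13 mcg/mL: exceeds toxic threshold.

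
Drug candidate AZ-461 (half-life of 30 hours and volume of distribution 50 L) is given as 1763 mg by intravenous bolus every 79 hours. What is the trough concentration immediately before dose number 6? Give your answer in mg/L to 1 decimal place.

6.8 mg/L

f = (1/2)^(τ/t½) = (1/2)^(79/30) ≈ 0.1612.
C₀ = D/Vd = 1763/50 ≈ 35.260 mg/L.
Before the 6th dose, 5 doses have been given. Superposition: Cmin = C₀·(f + f² + … + f^5).
≈ 35.260 × (0.1612 + 0.0260 + 0.0042 + 0.0007 + 0.0001) ≈ 35.260 × 0.1922 ≈ 6.777 mg/L.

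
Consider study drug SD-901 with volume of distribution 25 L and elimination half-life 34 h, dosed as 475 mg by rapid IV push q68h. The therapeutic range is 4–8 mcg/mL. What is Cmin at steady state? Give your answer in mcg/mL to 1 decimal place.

The dosing interval is 2 half-lives, so f = 2^(−2) = 0.25.
Accumulation ratio R = 1/(1 − f) = 1/0.75 = 4/3.
Single-dose peak C₀ = D/Vd = 475/25 = 19 mcg/mL.
Steady-state peak Cmax,ss = C₀·R = 19 × 4/3 ≈ 25.333 mcg/mL.
Steady-state trough Cmin,ss = Cmax,ss·f ≈ 25.333 × 0.25 ≈ 6.333 mcg/mL.
Trough 6.3 mcg/mL vs MEC 4 mcg/mL: adequate.

6.3 mcg/mL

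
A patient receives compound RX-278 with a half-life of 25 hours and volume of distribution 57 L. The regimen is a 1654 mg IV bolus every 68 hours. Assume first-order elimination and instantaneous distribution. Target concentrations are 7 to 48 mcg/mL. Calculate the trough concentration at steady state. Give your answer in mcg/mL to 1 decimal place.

5.2 mcg/mL

τ/t½ = 68/25 ≈ 2.72, so fraction remaining f = (1/2)^(68/25) ≈ 0.1518.
Accumulation ratio R = 1/(1 − f) ≈ 1/0.8482 ≈ 1.1790.
Each bolus raises the concentration by D/Vd = 1654/57 ≈ 29.018 mcg/mL.
Steady-state peak Cmax,ss = C₀·R ≈ 29.018 × 1.1790 ≈ 34.212 mcg/mL.
One interval later, Cmin,ss = Cmax,ss·e^(−kτ) ≈ 34.212 × 0.1518 ≈ 5.193 mcg/mL.
Trough 5.2 mcg/mL vs MEC 7 mcg/mL: subtherapeutic.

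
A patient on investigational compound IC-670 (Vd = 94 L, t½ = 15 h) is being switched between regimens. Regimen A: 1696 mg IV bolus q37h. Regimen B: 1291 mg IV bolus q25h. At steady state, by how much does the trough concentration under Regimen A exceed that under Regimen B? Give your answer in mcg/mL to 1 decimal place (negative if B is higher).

Regimen A: f = (1/2)^(37/15) ≈ 0.1809; Cmin,ss = (1696/94)·f/(1−f) ≈ 3.985 mcg/mL.
Regimen B: f = (1/2)^(25/15) ≈ 0.3150; Cmin,ss = (1291/94)·f/(1−f) ≈ 6.316 mcg/mL.
Difference ≈ 3.985 − 6.316 ≈ -2.331 mcg/mL.

-2.3 mcg/mL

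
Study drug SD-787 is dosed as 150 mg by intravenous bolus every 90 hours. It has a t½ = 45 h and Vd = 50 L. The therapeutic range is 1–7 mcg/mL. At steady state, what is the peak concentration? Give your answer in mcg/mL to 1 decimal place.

τ = 90 h = 2 half-lives, so f = (1/2)^2 = 0.25.
Accumulation ratio R = 1/(1 − f) = 1/0.75 = 4/3.
Single-dose peak C₀ = D/Vd = 150/50 = 3 mcg/mL.
Steady-state peak Cmax,ss = C₀·R = 3 × 4/3 ≈ 4.000 mcg/mL.
Peak 4.0 mcg/mL vs MTC 7 mcg/mL: below toxic threshold.

4.0 mcg/mL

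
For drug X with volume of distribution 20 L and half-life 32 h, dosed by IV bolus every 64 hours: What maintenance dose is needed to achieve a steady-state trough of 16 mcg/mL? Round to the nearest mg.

960 mg

τ/t½ = 64/32 ≈ 2, so f = (1/2)^(64/32) ≈ 0.250000.
Cmin,ss = (D/Vd)·f/(1−f), so D = Cmin,ss·Vd·(1−f)/f.
D = 16 × 20 × (1−f)/f ≈ 16 × 20 × 3.00000 ≈ 960.00 mg.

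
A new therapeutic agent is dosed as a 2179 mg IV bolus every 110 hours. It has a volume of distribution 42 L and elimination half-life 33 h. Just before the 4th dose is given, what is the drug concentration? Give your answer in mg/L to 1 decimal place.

5.7 mg/L

f = (1/2)^(τ/t½) = (1/2)^(110/33) ≈ 0.0992.
C₀ = D/Vd = 2179/42 ≈ 51.881 mg/L.
Before the 4th dose, 3 doses have been given. Superposition: Cmin = C₀·(f + f² + … + f^3).
≈ 51.881 × (0.0992 + 0.0098 + 0.0010) ≈ 51.881 × 0.1100 ≈ 5.707 mg/L.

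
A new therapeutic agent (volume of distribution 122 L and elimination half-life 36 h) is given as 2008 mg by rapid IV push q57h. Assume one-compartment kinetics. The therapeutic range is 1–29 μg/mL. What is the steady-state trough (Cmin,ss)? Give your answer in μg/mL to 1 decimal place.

8.2 μg/mL

k = ln2/t½ = ln2/36 ≈ 0.019254 h⁻¹; fraction remaining f = e^(−kτ) = e^(−0.019254×57) ≈ 0.3337.
At steady state, accumulation factor R = 1/(1 − e^(−kτ)) ≈ 1.5008.
Single-dose peak C₀ = D/Vd = 2008/122 ≈ 16.459 μg/mL.
Steady-state peak Cmax,ss = C₀·R ≈ 16.459 × 1.5008 ≈ 24.702 μg/mL.
Steady-state trough Cmin,ss = Cmax,ss·f ≈ 24.702 × 0.3337 ≈ 8.243 μg/mL.
Trough 8.2 μg/mL vs MEC 1 μg/mL: adequate.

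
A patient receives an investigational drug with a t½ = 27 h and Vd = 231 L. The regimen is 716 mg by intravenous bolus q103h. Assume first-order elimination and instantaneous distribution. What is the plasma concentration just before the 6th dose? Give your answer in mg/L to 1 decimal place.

0.2 mg/L

f = (1/2)^(τ/t½) = (1/2)^(103/27) ≈ 0.0711.
C₀ = D/Vd = 716/231 ≈ 3.100 mg/L.
Before the 6th dose, 5 doses have been given. Superposition: Cmin = C₀·(f + f² + … + f^5).
≈ 3.100 × (0.0711 + 0.0051 + 0.0004 + 0.0000 + 0.0000) ≈ 3.100 × 0.0766 ≈ 0.237 mg/L.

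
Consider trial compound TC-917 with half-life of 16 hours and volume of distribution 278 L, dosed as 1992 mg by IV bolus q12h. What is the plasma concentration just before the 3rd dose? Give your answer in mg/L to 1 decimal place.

6.8 mg/L

f = (1/2)^(τ/t½) = (1/2)^(12/16) ≈ 0.5946.
C₀ = D/Vd = 1992/278 ≈ 7.165 mg/L.
Before the 3rd dose, 2 doses have been given. Superposition: Cmin = C₀·(f + f²).
≈ 7.165 × (0.5946 + 0.3535) ≈ 7.165 × 0.9481 ≈ 6.793 mg/L.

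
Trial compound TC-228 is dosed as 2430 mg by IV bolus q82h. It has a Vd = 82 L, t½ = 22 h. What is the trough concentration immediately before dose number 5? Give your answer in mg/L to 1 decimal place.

f = (1/2)^(τ/t½) = (1/2)^(82/22) ≈ 0.0755.
C₀ = D/Vd = 2430/82 ≈ 29.634 mg/L.
Before the 5th dose, 4 doses have been given. Superposition: Cmin = C₀·(f + f² + … + f^4).
≈ 29.634 × (0.0755 + 0.0057 + 0.0004 + 0.0000) ≈ 29.634 × 0.0816 ≈ 2.418 mg/L.

2.4 mg/L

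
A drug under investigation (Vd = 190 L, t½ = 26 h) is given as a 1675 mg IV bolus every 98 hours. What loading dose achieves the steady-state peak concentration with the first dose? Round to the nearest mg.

f = (1/2)^(98/26) ≈ 0.073341; accumulation ratio R = 1/(1−f) ≈ 1.07915.
Loading dose to hit Cmax,ss on first dose: D_load = D_maint·R ≈ 1675 × 1.07915 ≈ 1807.58 mg.

1808 mg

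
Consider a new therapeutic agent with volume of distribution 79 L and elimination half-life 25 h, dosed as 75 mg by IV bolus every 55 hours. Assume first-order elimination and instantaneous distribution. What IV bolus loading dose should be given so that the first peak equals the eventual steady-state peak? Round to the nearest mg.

f = (1/2)^(55/25) ≈ 0.217638; accumulation ratio R = 1/(1−f) ≈ 1.27818.
Loading dose to hit Cmax,ss on first dose: D_load = D_maint·R ≈ 75 × 1.27818 ≈ 95.86 mg.

96 mg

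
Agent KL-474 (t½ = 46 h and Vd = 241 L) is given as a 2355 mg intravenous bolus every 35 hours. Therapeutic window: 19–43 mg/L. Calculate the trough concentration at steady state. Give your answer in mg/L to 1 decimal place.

14.1 mg/L

Over one 35-h interval, 35/46 ≈ 0.76087 half-lives elapse, leaving f ≈ 0.5901 of each dose.
Single-dose peak C₀ = D/Vd = 2355/241 ≈ 9.772 mg/L.
Steady-state trough Cmin,ss = C₀·f/(1−f) ≈ 9.772 × 0.5901/0.4099 ≈ 14.068 mg/L.
Trough 14.1 mg/L vs MEC 19 mg/L: subtherapeutic.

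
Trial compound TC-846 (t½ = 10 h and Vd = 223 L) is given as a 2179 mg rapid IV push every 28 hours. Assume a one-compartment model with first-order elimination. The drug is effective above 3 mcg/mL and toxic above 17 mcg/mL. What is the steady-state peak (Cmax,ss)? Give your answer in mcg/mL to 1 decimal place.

11.4 mcg/mL

Over one 28-h interval, 28/10 ≈ 2.8 half-lives elapse, leaving f ≈ 0.1436 of each dose.
At steady state, accumulation factor R = 1/(1 − e^(−kτ)) ≈ 1.1677.
Single-dose peak C₀ = D/Vd = 2179/223 ≈ 9.771 mcg/mL.
Steady-state peak Cmax,ss = C₀·R ≈ 9.771 × 1.1677 ≈ 11.410 mcg/mL.
Peak 11.4 mcg/mL vs MTC 17 mcg/mL: below toxic threshold.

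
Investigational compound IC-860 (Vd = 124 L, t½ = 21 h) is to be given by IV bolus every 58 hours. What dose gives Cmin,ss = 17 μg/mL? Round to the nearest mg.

τ/t½ = 58/21 ≈ 2.7619, so f = (1/2)^(58/21) ≈ 0.147429.
Cmin,ss = (D/Vd)·f/(1−f), so D = Cmin,ss·Vd·(1−f)/f.
D = 17 × 124 × (1−f)/f ≈ 17 × 124 × 5.78293 ≈ 12190.42 mg.

12190 mg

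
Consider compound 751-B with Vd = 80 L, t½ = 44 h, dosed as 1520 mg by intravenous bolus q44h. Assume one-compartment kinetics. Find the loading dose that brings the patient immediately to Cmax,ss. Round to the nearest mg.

3040 mg

f = (1/2)^(44/44) ≈ 0.500000; accumulation ratio R = 1/(1−f) ≈ 2.00000.
Loading dose to hit Cmax,ss on first dose: D_load = D_maint·R ≈ 1520 × 2.00000 ≈ 3040.00 mg.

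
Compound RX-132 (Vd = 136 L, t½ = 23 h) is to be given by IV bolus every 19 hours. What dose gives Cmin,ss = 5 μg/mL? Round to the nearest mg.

τ/t½ = 19/23 ≈ 0.82609, so f = (1/2)^(19/23) ≈ 0.564057.
Cmin,ss = (D/Vd)·f/(1−f), so D = Cmin,ss·Vd·(1−f)/f.
D = 5 × 136 × (1−f)/f ≈ 5 × 136 × 0.77287 ≈ 525.55 mg.

526 mg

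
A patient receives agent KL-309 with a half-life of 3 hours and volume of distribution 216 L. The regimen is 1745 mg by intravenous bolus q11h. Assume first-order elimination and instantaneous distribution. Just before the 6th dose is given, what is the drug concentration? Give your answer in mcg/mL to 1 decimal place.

f = (1/2)^(τ/t½) = (1/2)^(11/3) ≈ 0.0787.
C₀ = D/Vd = 1745/216 ≈ 8.079 mcg/mL.
Before the 6th dose, 5 doses have been given. Superposition: Cmin = C₀·(f + f² + … + f^5).
≈ 8.079 × (0.0787 + 0.0062 + 0.0005 + 0.0000 + 0.0000) ≈ 8.079 × 0.0854 ≈ 0.690 mcg/mL.

0.7 mcg/mL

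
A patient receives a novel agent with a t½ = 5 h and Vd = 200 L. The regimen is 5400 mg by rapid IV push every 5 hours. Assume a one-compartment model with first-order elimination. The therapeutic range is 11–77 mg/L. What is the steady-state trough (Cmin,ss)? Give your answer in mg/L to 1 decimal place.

The dosing interval is 1 half-life, so f = 2^(−1) = 0.5.
At steady state, R = 1/(1 − 0.5) = 2/1.
Single-dose peak C₀ = D/Vd = 5400/200 = 27 mg/L.
Steady-state peak Cmax,ss = C₀·R = 27 × 2/1 ≈ 54.000 mg/L.
Steady-state trough Cmin,ss = Cmax,ss·f ≈ 54.000 × 0.5 ≈ 27.000 mg/L.
Trough 27.0 mg/L vs MEC 11 mg/L: adequate.

27.0 mg/L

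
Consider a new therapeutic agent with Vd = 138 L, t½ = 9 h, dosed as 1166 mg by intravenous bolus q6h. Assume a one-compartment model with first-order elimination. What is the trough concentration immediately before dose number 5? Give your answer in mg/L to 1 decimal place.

f = (1/2)^(τ/t½) = (1/2)^(6/9) ≈ 0.6300.
C₀ = D/Vd = 1166/138 ≈ 8.449 mg/L.
Before the 5th dose, 4 doses have been given. Superposition: Cmin = C₀·(f + f² + … + f^4).
≈ 8.449 × (0.6300 + 0.3969 + 0.2500 + 0.1575) ≈ 8.449 × 1.4344 ≈ 12.119 mg/L.

12.1 mg/L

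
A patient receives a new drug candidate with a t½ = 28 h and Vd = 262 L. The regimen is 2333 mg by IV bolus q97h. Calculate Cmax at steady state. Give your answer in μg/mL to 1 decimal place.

9.8 μg/mL

k = ln2/t½ = ln2/28 ≈ 0.024755 h⁻¹; fraction remaining f = e^(−kτ) = e^(−0.024755×97) ≈ 0.0906.
At steady state, accumulation factor R = 1/(1 − e^(−kτ)) ≈ 1.0996.
Each bolus raises the concentration by D/Vd = 2333/262 ≈ 8.905 μg/mL.
Cmax,ss = C₀/(1 − f) ≈ 8.905/0.9094 ≈ 9.792 μg/mL.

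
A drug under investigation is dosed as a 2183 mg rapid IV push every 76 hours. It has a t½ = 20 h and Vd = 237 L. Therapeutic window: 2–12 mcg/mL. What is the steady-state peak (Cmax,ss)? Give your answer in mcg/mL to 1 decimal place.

k = ln2/t½ = ln2/20 ≈ 0.034657 h⁻¹; fraction remaining f = e^(−kτ) = e^(−0.034657×76) ≈ 0.0718.
Accumulation ratio R = 1/(1 − f) ≈ 1/0.9282 ≈ 1.0774.
Each bolus raises the concentration by D/Vd = 2183/237 ≈ 9.211 mcg/mL.
Steady-state peak Cmax,ss = C₀·R ≈ 9.211 × 1.0774 ≈ 9.924 mcg/mL.
Peak 9.9 mcg/mL vs MTC 12 mcg/mL: below toxic threshold.

9.9 mcg/mL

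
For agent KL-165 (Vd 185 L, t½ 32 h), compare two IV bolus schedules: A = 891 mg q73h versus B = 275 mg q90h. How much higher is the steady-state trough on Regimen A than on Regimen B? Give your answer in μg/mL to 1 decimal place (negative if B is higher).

1.0 μg/mL

Regimen A: f = (1/2)^(73/32) ≈ 0.2057; Cmin,ss = (891/185)·f/(1−f) ≈ 1.247 μg/mL.
Regimen B: f = (1/2)^(90/32) ≈ 0.1423; Cmin,ss = (275/185)·f/(1−f) ≈ 0.247 μg/mL.
Difference ≈ 1.247 − 0.247 ≈ 1.000 μg/mL.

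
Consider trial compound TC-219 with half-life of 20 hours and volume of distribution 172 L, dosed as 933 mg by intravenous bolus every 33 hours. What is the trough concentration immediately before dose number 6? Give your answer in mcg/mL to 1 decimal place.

2.5 mcg/mL

f = (1/2)^(τ/t½) = (1/2)^(33/20) ≈ 0.3186.
C₀ = D/Vd = 933/172 ≈ 5.424 mcg/mL.
Before the 6th dose, 5 doses have been given. Superposition: Cmin = C₀·(f + f² + … + f^5).
≈ 5.424 × (0.3186 + 0.1015 + 0.0323 + 0.0103 + 0.0033) ≈ 5.424 × 0.4660 ≈ 2.528 mcg/mL.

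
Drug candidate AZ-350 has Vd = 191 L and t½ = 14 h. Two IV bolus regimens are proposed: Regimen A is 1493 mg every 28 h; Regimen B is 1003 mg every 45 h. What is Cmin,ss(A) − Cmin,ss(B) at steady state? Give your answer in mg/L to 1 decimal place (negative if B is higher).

Regimen A: f = (1/2)^(28/14) ≈ 0.2500; Cmin,ss = (1493/191)·f/(1−f) ≈ 2.606 mg/L.
Regimen B: f = (1/2)^(45/14) ≈ 0.1077; Cmin,ss = (1003/191)·f/(1−f) ≈ 0.634 mg/L.
Difference ≈ 2.606 − 0.634 ≈ 1.972 mg/L.

2.0 mg/L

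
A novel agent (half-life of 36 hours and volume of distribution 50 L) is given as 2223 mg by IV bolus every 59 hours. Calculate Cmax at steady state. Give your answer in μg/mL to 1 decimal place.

k = ln2/t½ = ln2/36 ≈ 0.019254 h⁻¹; fraction remaining f = e^(−kτ) = e^(−0.019254×59) ≈ 0.3211.
Accumulation ratio R = 1/(1 − f) ≈ 1/0.6789 ≈ 1.4730.
Single-dose peak C₀ = D/Vd = 2223/50 ≈ 44.460 μg/mL.
Steady-state peak Cmax,ss = C₀·R ≈ 44.460 × 1.4730 ≈ 65.490 μg/mL.

65.5 μg/mL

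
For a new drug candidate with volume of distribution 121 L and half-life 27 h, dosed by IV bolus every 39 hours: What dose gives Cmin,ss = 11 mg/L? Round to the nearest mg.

τ/t½ = 39/27 ≈ 1.4444, so f = (1/2)^(39/27) ≈ 0.367434.
Cmin,ss = (D/Vd)·f/(1−f), so D = Cmin,ss·Vd·(1−f)/f.
D = 11 × 121 × (1−f)/f ≈ 11 × 121 × 1.72158 ≈ 2291.42 mg.

2291 mg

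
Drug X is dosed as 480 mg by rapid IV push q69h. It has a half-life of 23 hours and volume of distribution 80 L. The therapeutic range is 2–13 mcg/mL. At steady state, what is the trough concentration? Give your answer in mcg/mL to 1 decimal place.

0.9 mcg/mL

The dosing interval is 3 half-lives, so f = 2^(−3) = 0.125.
At steady state, R = 1/(1 − 0.125) = 8/7.
Single-dose peak C₀ = D/Vd = 480/80 = 6 mcg/mL.
Steady-state peak Cmax,ss = C₀·R = 6 × 8/7 ≈ 6.857 mcg/mL.
Steady-state trough Cmin,ss = Cmax,ss·f ≈ 6.857 × 0.125 ≈ 0.857 mcg/mL.
Trough 0.9 mcg/mL vs MEC 2 mcg/mL: subtherapeutic.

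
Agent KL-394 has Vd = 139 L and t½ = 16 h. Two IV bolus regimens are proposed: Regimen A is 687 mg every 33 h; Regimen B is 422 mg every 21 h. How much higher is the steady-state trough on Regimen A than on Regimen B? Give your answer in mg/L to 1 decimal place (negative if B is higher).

-0.5 mg/L

Regimen A: f = (1/2)^(33/16) ≈ 0.2394; Cmin,ss = (687/139)·f/(1−f) ≈ 1.556 mg/L.
Regimen B: f = (1/2)^(21/16) ≈ 0.4026; Cmin,ss = (422/139)·f/(1−f) ≈ 2.046 mg/L.
Difference ≈ 1.556 − 2.046 ≈ -0.490 mg/L.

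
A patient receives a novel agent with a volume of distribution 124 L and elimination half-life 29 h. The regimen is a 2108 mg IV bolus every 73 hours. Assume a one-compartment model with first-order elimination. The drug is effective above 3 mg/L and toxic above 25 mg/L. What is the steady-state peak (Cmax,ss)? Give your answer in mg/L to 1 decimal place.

Over one 73-h interval, 73/29 ≈ 2.5172 half-lives elapse, leaving f ≈ 0.1747 of each dose.
At steady state, accumulation factor R = 1/(1 − e^(−kτ)) ≈ 1.2117.
Single-dose peak C₀ = D/Vd = 2108/124 ≈ 17.000 mg/L.
Steady-state peak Cmax,ss = C₀·R ≈ 17.000 × 1.2117 ≈ 20.599 mg/L.
Peak 20.6 mg/L vs MTC 25 mg/L: below toxic threshold.

20.6 mg/L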